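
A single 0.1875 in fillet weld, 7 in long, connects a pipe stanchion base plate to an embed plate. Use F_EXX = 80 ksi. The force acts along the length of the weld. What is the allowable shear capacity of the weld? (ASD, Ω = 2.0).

R_n/Ω ≈ 22.3 kips

Effective throat t_e = 0.707 × 0.1875 = 0.1326 in.
Total length L = 7 in; A_we = 0.1326 × 7 = 0.9279 in².
F_nw = 0.6 F_EXX = 0.6 × 80 = 48 ksi.
R_n = 48 × 0.9279 = 44.54 kips; R_n/Ω = 44.54/2.0 = 22.27 kips.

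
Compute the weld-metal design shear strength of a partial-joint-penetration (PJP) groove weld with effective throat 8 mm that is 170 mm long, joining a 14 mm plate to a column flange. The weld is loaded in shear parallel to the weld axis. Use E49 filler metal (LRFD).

φR_n ≈ 300 kN

E49XX → F_EXX = 490 MPa.
Effective throat (given) t_e = 8 mm.
A_we = 8 × 170 = 1360 mm².
F_nw = 0.6 F_EXX = 294 MPa.
φR_n = 0.75 × 294 × 1360 × 10⁻³ = 299.9 kN.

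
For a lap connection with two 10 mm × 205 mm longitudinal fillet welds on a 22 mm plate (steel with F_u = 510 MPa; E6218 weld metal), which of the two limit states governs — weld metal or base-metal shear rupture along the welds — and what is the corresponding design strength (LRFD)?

E62XX → F_EXX = 620 MPa.
t_e = 0.707 × 10 = 7.07 mm; L = 410 mm.
Weld metal: φR_n = 0.75 × 0.6 × 620 × 7.07 × 410 × 10⁻³ = 808.7 kN.
Base metal (shear rupture): φR_n = 0.75 × 0.6 × 510 × 22 × 410 × 10⁻³ = 2070 kN.
Governing: weld metal.

φR_n ≈ 809 kN (weld metal governs)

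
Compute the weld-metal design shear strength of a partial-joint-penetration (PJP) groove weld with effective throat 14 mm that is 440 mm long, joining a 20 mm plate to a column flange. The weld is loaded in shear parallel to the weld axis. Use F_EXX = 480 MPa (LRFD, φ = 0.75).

φR_n ≈ 1330 kN

Effective throat (given) t_e = 14 mm.
A_we = 14 × 440 = 6160 mm².
F_nw = 0.6 F_EXX = 288 MPa.
φR_n = 0.75 × 288 × 6160 × 10⁻³ = 1331 kN.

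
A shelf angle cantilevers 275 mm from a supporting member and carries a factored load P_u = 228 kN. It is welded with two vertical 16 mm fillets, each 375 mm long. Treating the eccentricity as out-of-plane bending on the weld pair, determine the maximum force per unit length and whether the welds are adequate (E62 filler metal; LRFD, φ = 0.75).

E62XX → F_EXX = 620 MPa.
L_w = 2 × 375 = 750 mm; section modulus (unit throat) S = 2 × L²/6 = 46880 mm².
Direct shear f_v = P/L_w = 228×10³/750 = 304 N/mm.
Moment M = P × e = 228×10³ × 275 = 62700000 N·mm; bending f_b = M/S = 1338 N/mm.
f_max = √(f_v² + f_b²) = √(304² + 1338²) = 1372 N/mm.
φr_n = 0.75 × 0.6 × 620 × (0.707 × 16) = 3156 N/mm → adequate.

f_max ≈ 1370 N/mm; adequate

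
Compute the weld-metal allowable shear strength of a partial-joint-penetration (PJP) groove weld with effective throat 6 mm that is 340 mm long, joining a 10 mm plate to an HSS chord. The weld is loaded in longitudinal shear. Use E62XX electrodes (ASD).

R_n/Ω ≈ 379 kN

E62XX → F_EXX = 620 MPa.
Effective throat (given) t_e = 6 mm.
A_we = 6 × 340 = 2040 mm².
F_nw = 0.6 F_EXX = 372 MPa.
R_n/Ω = (372 × 2040) / 2.0 × 10⁻³ = 379.4 kN.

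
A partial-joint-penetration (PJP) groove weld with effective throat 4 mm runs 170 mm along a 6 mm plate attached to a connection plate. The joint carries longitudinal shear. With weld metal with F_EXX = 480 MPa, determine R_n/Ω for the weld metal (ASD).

R_n/Ω ≈ 97.9 kN

Effective throat (given) t_e = 4 mm.
A_we = 4 × 170 = 680 mm².
F_nw = 0.6 F_EXX = 288 MPa.
R_n/Ω = (288 × 680) / 2.0 × 10⁻³ = 97.92 kN.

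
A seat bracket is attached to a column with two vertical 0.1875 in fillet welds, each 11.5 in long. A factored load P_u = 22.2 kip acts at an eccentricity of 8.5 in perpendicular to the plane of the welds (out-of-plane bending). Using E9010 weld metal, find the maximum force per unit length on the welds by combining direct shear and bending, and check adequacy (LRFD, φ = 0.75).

E90XX → F_EXX = 90 ksi.
L_w = 2 × 11.5 = 23 in; section modulus (unit throat) S = 2 × L²/6 = 44.08 in².
Direct shear f_v = P/L_w = 22.2/23 = 0.9652 kip/in.
Moment M = P × e = 22.2 × 8.5 = 188.7 kip·in; bending f_b = M/S = 4.281 kip/in.
f_max = √(f_v² + f_b²) = √(0.9652² + 4.281²) = 4.388 kip/in.
φr_n = 0.75 × 0.6 × 90 × (0.707 × 0.1875) = 5.369 kip/in → adequate.

f_max ≈ 4.39 kip/in; adequate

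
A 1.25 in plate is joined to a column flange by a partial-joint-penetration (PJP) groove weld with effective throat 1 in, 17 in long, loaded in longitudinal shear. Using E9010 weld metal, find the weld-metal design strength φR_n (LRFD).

E90XX → F_EXX = 90 ksi.
Effective throat (given) t_e = 1 in.
A_we = 1 × 17 = 17 in².
F_nw = 0.6 F_EXX = 54 ksi.
φR_n = 0.75 × 54 × 17 = 688.5 kip.

φR_n ≈ 688 kip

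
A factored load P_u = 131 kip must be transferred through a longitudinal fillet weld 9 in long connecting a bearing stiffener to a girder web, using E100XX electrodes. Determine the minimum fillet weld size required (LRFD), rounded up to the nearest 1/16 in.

w = 1/2 in

E100XX → F_EXX = 100 ksi.
Total weld length L = 9 in.
Required throat t_e = P_u / (φ × 0.6 F_EXX × L) = 131 / (0.75 × 0.6 × 100 × 9) = 0.3235 in.
Required leg w = t_e / 0.707 = 0.4575 in → use 1/2 in.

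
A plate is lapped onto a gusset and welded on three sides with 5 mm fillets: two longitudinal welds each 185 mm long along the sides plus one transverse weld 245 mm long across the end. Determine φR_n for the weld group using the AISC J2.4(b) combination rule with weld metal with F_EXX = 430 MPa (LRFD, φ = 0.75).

φR_n ≈ 467 kN

t_e = 0.707 × 5 = 3.535 mm.
R_nwl = 0.6 × 430 × 3.535 × 370 × 10⁻³ = 337.5 kN (longitudinal, 2 welds).
R_nwt = 0.6 × 430 × 3.535 × 245 × 10⁻³ = 223.4 kN (transverse, base value).
(i) R_nwl + R_nwt = 560.9 kN; (ii) 0.85 R_nwl + 1.5 R_nwt = 622 kN.
R_n = max = 622 kN [governs: (ii)]; φR_n = 466.5 kN.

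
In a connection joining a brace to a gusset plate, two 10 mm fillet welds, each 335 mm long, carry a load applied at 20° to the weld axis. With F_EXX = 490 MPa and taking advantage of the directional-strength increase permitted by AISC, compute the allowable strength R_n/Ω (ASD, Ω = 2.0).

R_n/Ω ≈ 766 kN

t_e = 0.707 × 10 = 7.07 mm; A_we = 7.07 × 670 = 4737 mm².
Directional factor: 1.0 + 0.5 sin^1.5(20°) = 1.1.
F_nw = 0.6 × 490 × 1.1 = 323.4 MPa.
R_n/Ω = (323.4 × 4737) / 2.0 × 10⁻³ = 766 kN.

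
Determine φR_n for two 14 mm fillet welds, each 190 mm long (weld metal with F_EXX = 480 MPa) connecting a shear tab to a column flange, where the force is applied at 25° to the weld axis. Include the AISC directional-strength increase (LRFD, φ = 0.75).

φR_n ≈ 924 kN

t_e = 0.707 × 14 = 9.898 mm; A_we = 9.898 × 380 = 3761 mm².
Directional factor: 1.0 + 0.5 sin^1.5(25°) = 1.137.
F_nw = 0.6 × 480 × 1.137 = 327.6 MPa.
φR_n = 0.75 × 327.6 × 3761 × 10⁻³ = 924 kN.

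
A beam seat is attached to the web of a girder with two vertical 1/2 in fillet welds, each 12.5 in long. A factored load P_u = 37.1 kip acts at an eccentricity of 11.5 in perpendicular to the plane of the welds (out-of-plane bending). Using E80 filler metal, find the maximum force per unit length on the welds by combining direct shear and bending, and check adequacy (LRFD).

f_max ≈ 8.33 kip/in; adequate

E80XX → F_EXX = 80 ksi.
L_w = 2 × 12.5 = 25 in; section modulus (unit throat) S = 2 × L²/6 = 52.08 in².
Direct shear f_v = P/L_w = 37.1/25 = 1.484 kip/in.
Moment M = P × e = 37.1 × 11.5 = 426.65 kip·in; bending f_b = M/S = 8.192 kip/in.
f_max = √(f_v² + f_b²) = √(1.484² + 8.192²) = 8.325 kip/in.
φr_n = 0.75 × 0.6 × 80 × (0.707 × 0.5) = 12.73 kip/in → adequate.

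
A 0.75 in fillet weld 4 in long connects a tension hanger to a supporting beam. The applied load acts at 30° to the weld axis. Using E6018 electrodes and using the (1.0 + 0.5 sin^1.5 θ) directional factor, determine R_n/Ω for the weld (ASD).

E60XX → F_EXX = 60 ksi.
t_e = 0.707 × 0.75 = 0.5302 in; A_we = 0.5302 × 4 = 2.121 in².
Directional factor: 1.0 + 0.5 sin^1.5(30°) = 1.177.
F_nw = 0.6 × 60 × 1.177 = 42.36 ksi.
R_n/Ω = (42.36 × 2.121) / 2.0 = 44.93 kip.

R_n/Ω ≈ 44.9 kip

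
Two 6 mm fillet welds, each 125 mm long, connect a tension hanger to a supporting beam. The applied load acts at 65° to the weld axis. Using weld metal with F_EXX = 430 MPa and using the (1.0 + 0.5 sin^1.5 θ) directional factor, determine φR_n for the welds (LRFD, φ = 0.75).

φR_n ≈ 294 kN

t_e = 0.707 × 6 = 4.242 mm; A_we = 4.242 × 250 = 1060 mm².
Directional factor: 1.0 + 0.5 sin^1.5(65°) = 1.431.
F_nw = 0.6 × 430 × 1.431 = 369.3 MPa.
φR_n = 0.75 × 369.3 × 1060 × 10⁻³ = 293.7 kN.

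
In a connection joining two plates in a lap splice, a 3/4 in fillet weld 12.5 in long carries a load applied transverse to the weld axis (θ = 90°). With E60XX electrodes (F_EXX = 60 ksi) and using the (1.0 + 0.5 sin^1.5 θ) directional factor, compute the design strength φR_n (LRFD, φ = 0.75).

t_e = 0.707 × 0.75 = 0.5302 in; A_we = 0.5302 × 12.5 = 6.628 in².
Directional factor: 1.0 + 0.5 sin^1.5(90°) = 1.5.
F_nw = 0.6 × 60 × 1.5 = 54 ksi.
φR_n = 0.75 × 54 × 6.628 = 268.4 kips.

φR_n ≈ 268 kips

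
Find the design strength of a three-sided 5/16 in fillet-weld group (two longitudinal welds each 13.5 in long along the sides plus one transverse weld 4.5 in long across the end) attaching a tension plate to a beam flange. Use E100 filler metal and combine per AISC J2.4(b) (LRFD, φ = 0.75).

E100XX → F_EXX = 100 ksi.
t_e = 0.707 × 0.3125 = 0.2209 in.
R_nwl = 0.6 × 100 × 0.2209 × 27 = 357.9 kip (longitudinal, 2 welds).
R_nwt = 0.6 × 100 × 0.2209 × 4.5 = 59.65 kip (transverse, base value).
(i) R_nwl + R_nwt = 417.6 kip; (ii) 0.85 R_nwl + 1.5 R_nwt = 393.7 kip.
R_n = max = 417.6 kip [governs: (i)]; φR_n = 313.2 kip.

φR_n ≈ 313 kip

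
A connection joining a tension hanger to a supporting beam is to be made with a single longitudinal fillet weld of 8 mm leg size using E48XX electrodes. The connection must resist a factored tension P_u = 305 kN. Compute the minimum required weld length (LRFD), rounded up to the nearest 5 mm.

E48XX → F_EXX = 480 MPa.
Throat t_e = 0.707 × 8 = 5.656 mm.
φr_n = 0.75 × 0.6 × 480 × 5.656 × 10⁻³ = 1.222 kN/mm.
L_req = P_u / φr_n = 305 / 1.222 = 249.7 mm total.
Round up → use L = 250 mm.

L = 250 mm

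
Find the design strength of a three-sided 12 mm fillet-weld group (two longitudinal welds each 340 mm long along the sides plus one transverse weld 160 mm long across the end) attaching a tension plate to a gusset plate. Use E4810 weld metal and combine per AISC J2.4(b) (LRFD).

E48XX → F_EXX = 480 MPa.
t_e = 0.707 × 12 = 8.484 mm.
R_nwl = 0.6 × 480 × 8.484 × 680 × 10⁻³ = 1662 kN (longitudinal, 2 welds).
R_nwt = 0.6 × 480 × 8.484 × 160 × 10⁻³ = 390.9 kN (transverse, base value).
(i) R_nwl + R_nwt = 2052 kN; (ii) 0.85 R_nwl + 1.5 R_nwt = 1999 kN.
R_n = max = 2052 kN [governs: (i)]; φR_n = 1539 kN.

φR_n ≈ 1540 kN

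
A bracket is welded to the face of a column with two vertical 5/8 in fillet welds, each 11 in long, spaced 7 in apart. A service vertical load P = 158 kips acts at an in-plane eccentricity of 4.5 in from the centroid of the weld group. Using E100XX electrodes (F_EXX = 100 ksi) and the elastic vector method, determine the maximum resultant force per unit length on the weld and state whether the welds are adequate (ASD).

f_max ≈ 14.6 kip/in; NOT adequate

Total weld length L_w = 22 in. Treat welds as unit-width lines.
Polar moment about centroid: J = 2[d³/12 + d(b/2)²] = 2[11³/12 + 11×3.5²] = 491.3 in³.
Direct shear f_v = P/L_w = 158 / 22 = 7.182 kip/in (vertical).
Torsion M = P·e = 158 × 4.5 = 711 kip·in.
Critical point at (x, y) = (3.5, 5.5) from centroid. f_tx = M·y/J = 7.959 kip/in; f_ty = M·x/J = 5.065 kip/in.
Resultant f_max = √[f_tx² + (f_v + f_ty)²] = √[7.959² + (7.182 + 5.065)²] = 14.61 kip/in.
Capacity per unit length: r_n/Ω = (1/2.0) × 0.6 × 100 × (0.707 × 0.625) = 13.26 kip/in.
14.61 > 13.26 → NOT adequate.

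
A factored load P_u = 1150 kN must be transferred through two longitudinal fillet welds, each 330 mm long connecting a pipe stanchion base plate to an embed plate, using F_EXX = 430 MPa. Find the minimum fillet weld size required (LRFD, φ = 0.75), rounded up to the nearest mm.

w = 13 mm

Total weld length L = 660 mm.
Required throat t_e = P_u / (φ × 0.6 F_EXX × L) = 1150 / (0.75 × 0.6 × 430 × 660 × 10⁻³) = 9.005 mm.
Required leg w = t_e / 0.707 = 12.74 mm → use 13 mm.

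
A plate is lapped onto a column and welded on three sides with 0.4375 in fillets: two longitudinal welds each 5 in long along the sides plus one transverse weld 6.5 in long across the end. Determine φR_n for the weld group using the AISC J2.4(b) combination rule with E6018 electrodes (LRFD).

φR_n ≈ 152 kip

E60XX → F_EXX = 60 ksi.
t_e = 0.707 × 0.4375 = 0.3093 in.
R_nwl = 0.6 × 60 × 0.3093 × 10 = 111.4 kip (longitudinal, 2 welds).
R_nwt = 0.6 × 60 × 0.3093 × 6.5 = 72.38 kip (transverse, base value).
(i) R_nwl + R_nwt = 183.7 kip; (ii) 0.85 R_nwl + 1.5 R_nwt = 203.2 kip.
R_n = max = 203.2 kip [governs: (ii)]; φR_n = 152.4 kip.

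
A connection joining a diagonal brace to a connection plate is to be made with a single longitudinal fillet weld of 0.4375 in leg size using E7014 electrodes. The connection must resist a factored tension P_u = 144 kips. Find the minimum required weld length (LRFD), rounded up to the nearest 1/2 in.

E70XX → F_EXX = 70 ksi.
Throat t_e = 0.707 × 0.4375 = 0.3093 in.
φr_n = 0.75 × 0.6 × 70 × 0.3093 = 9.743 kips/in.
L_req = P_u / φr_n = 144 / 9.743 = 14.78 in total.
Round up → use L = 15 in.

L = 15 in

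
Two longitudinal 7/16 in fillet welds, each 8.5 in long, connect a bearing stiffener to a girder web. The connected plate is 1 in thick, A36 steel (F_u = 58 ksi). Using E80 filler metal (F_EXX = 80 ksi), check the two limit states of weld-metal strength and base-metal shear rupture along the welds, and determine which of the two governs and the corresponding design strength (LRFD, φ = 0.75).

φR_n ≈ 189 kips (weld metal governs)

t_e = 0.707 × 0.4375 = 0.3093 in; L = 17 in.
Weld metal: φR_n = 0.75 × 0.6 × 80 × 0.3093 × 17 = 189.3 kips.
Base metal (shear rupture): φR_n = 0.75 × 0.6 × 58 × 1 × 17 = 443.7 kips.
Governing: weld metal.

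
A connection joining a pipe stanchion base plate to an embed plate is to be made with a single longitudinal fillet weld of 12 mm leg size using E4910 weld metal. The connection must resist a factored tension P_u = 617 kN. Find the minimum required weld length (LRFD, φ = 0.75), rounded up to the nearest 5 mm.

L = 330 mm

E49XX → F_EXX = 490 MPa.
Throat t_e = 0.707 × 12 = 8.484 mm.
φr_n = 0.75 × 0.6 × 490 × 8.484 × 10⁻³ = 1.871 kN/mm.
L_req = P_u / φr_n = 617 / 1.871 = 329.8 mm total.
Round up → use L = 330 mm.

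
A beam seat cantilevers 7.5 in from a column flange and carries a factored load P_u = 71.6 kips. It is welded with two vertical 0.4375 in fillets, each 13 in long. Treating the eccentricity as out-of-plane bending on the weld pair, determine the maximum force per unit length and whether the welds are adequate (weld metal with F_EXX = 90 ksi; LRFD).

L_w = 2 × 13 = 26 in; section modulus (unit throat) S = 2 × L²/6 = 56.33 in².
Direct shear f_v = P/L_w = 71.6/26 = 2.754 kip/in.
Moment M = P × e = 71.6 × 7.5 = 537 kip·in; bending f_b = M/S = 9.533 kip/in.
f_max = √(f_v² + f_b²) = √(2.754² + 9.533²) = 9.922 kip/in.
φr_n = 0.75 × 0.6 × 90 × (0.707 × 0.4375) = 12.53 kip/in → adequate.

f_max ≈ 9.92 kip/in; adequate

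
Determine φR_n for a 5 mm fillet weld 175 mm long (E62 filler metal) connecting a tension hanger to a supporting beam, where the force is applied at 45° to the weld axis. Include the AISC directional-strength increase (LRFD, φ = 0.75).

E62XX → F_EXX = 620 MPa.
t_e = 0.707 × 5 = 3.535 mm; A_we = 3.535 × 175 = 618.6 mm².
Directional factor: 1.0 + 0.5 sin^1.5(45°) = 1.297.
F_nw = 0.6 × 620 × 1.297 = 482.6 MPa.
φR_n = 0.75 × 482.6 × 618.6 × 10⁻³ = 223.9 kN.

φR_n ≈ 224 kN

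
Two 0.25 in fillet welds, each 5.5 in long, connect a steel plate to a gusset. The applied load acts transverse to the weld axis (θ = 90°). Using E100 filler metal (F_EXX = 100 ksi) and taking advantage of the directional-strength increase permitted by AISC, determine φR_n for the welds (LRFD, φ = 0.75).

φR_n ≈ 131 kip

t_e = 0.707 × 0.25 = 0.1767 in; A_we = 0.1767 × 11 = 1.944 in².
Directional factor: 1.0 + 0.5 sin^1.5(90°) = 1.5.
F_nw = 0.6 × 100 × 1.5 = 90 ksi.
φR_n = 0.75 × 90 × 1.944 = 131.2 kip.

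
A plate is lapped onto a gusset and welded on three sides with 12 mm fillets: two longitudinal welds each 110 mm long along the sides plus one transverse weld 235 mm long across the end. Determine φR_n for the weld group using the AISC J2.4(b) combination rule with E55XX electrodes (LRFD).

E55XX → F_EXX = 550 MPa.
t_e = 0.707 × 12 = 8.484 mm.
R_nwl = 0.6 × 550 × 8.484 × 220 × 10⁻³ = 615.9 kN (longitudinal, 2 welds).
R_nwt = 0.6 × 550 × 8.484 × 235 × 10⁻³ = 657.9 kN (transverse, base value).
(i) R_nwl + R_nwt = 1274 kN; (ii) 0.85 R_nwl + 1.5 R_nwt = 1510 kN.
R_n = max = 1510 kN [governs: (ii)]; φR_n = 1133 kN.

φR_n ≈ 1130 kN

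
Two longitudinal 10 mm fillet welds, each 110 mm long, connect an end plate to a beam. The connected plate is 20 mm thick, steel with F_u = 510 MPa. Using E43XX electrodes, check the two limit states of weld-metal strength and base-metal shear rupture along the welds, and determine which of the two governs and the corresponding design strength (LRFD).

φR_n ≈ 301 kN (weld metal governs)

E43XX → F_EXX = 430 MPa.
t_e = 0.707 × 10 = 7.07 mm; L = 220 mm.
Weld metal: φR_n = 0.75 × 0.6 × 430 × 7.07 × 220 × 10⁻³ = 301 kN.
Base metal (shear rupture): φR_n = 0.75 × 0.6 × 510 × 20 × 220 × 10⁻³ = 1010 kN.
Governing: weld metal.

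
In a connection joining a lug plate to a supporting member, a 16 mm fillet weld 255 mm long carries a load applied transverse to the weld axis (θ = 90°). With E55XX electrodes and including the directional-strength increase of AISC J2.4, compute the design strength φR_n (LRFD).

φR_n ≈ 1070 kN

E55XX → F_EXX = 550 MPa.
t_e = 0.707 × 16 = 11.31 mm; A_we = 11.31 × 255 = 2885 mm².
Directional factor: 1.0 + 0.5 sin^1.5(90°) = 1.5.
F_nw = 0.6 × 550 × 1.5 = 495 MPa.
φR_n = 0.75 × 495 × 2885 × 10⁻³ = 1071 kN.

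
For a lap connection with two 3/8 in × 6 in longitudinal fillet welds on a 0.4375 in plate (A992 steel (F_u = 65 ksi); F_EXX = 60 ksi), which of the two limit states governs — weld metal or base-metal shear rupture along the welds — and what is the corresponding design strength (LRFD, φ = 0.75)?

t_e = 0.707 × 0.375 = 0.2651 in; L = 12 in.
Weld metal: φR_n = 0.75 × 0.6 × 60 × 0.2651 × 12 = 85.9 kips.
Base metal (shear rupture): φR_n = 0.75 × 0.6 × 65 × 0.4375 × 12 = 153.6 kips.
Governing: weld metal.

φR_n ≈ 85.9 kips (weld metal governs)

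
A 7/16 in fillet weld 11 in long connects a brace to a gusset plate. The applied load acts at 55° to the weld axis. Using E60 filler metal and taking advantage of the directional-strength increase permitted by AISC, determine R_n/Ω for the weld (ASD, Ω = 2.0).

R_n/Ω ≈ 83.9 kip

E60XX → F_EXX = 60 ksi.
t_e = 0.707 × 0.4375 = 0.3093 in; A_we = 0.3093 × 11 = 3.402 in².
Directional factor: 1.0 + 0.5 sin^1.5(55°) = 1.371.
F_nw = 0.6 × 60 × 1.371 = 49.35 ksi.
R_n/Ω = (49.35 × 3.402) / 2.0 = 83.95 kip.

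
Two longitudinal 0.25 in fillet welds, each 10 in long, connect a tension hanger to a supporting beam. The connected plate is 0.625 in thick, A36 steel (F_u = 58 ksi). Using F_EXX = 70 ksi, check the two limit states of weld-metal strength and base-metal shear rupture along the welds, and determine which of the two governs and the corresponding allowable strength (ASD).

R_n/Ω ≈ 74.2 kip (weld metal governs)

t_e = 0.707 × 0.25 = 0.1767 in; L = 20 in.
Weld metal: R_n/Ω = (1/2.0) × 0.6 × 70 × 0.1767 × 20 = 74.23 kip.
Base metal (shear rupture): R_n/Ω = (1/2.0) × 0.6 × 58 × 0.625 × 20 = 217.5 kip.
Governing: weld metal.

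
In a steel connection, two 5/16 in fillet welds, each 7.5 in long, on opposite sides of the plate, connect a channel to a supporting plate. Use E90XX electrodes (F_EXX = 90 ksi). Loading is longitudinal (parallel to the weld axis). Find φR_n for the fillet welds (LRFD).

Effective throat t_e = 0.707 × 0.3125 = 0.2209 in.
Total length L = 15 in; A_we = 0.2209 × 15 = 3.314 in².
F_nw = 0.6 F_EXX = 0.6 × 90 = 54 ksi.
φR_n = 0.75 × 54 × 3.314 = 134.2 kip.

φR_n ≈ 134 kip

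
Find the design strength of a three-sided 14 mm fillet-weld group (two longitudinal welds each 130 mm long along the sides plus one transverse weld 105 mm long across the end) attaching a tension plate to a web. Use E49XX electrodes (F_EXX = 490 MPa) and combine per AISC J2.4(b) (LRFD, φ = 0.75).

φR_n ≈ 826 kN

t_e = 0.707 × 14 = 9.898 mm.
R_nwl = 0.6 × 490 × 9.898 × 260 × 10⁻³ = 756.6 kN (longitudinal, 2 welds).
R_nwt = 0.6 × 490 × 9.898 × 105 × 10⁻³ = 305.6 kN (transverse, base value).
(i) R_nwl + R_nwt = 1062 kN; (ii) 0.85 R_nwl + 1.5 R_nwt = 1101 kN.
R_n = max = 1101 kN [governs: (ii)]; φR_n = 826.1 kN.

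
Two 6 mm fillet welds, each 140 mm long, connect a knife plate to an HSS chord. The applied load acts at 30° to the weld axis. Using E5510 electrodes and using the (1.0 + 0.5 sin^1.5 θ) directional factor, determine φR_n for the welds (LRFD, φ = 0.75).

E55XX → F_EXX = 550 MPa.
t_e = 0.707 × 6 = 4.242 mm; A_we = 4.242 × 280 = 1188 mm².
Directional factor: 1.0 + 0.5 sin^1.5(30°) = 1.177.
F_nw = 0.6 × 550 × 1.177 = 388.3 MPa.
φR_n = 0.75 × 388.3 × 1188 × 10⁻³ = 345.9 kN.

φR_n ≈ 346 kN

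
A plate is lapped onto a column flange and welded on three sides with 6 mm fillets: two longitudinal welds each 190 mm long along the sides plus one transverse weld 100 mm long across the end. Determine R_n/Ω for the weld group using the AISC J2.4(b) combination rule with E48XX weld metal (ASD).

R_n/Ω ≈ 293 kN

E48XX → F_EXX = 480 MPa.
t_e = 0.707 × 6 = 4.242 mm.
R_nwl = 0.6 × 480 × 4.242 × 380 × 10⁻³ = 464.2 kN (longitudinal, 2 welds).
R_nwt = 0.6 × 480 × 4.242 × 100 × 10⁻³ = 122.2 kN (transverse, base value).
(i) R_nwl + R_nwt = 586.4 kN; (ii) 0.85 R_nwl + 1.5 R_nwt = 577.9 kN.
R_n = max = 586.4 kN [governs: (i)]; R_n/Ω = 293.2 kN.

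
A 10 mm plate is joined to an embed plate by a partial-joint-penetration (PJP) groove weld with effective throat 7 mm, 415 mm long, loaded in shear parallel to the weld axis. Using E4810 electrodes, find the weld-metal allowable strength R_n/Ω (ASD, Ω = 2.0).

R_n/Ω ≈ 418 kN

E48XX → F_EXX = 480 MPa.
Effective throat (given) t_e = 7 mm.
A_we = 7 × 415 = 2905 mm².
F_nw = 0.6 F_EXX = 288 MPa.
R_n/Ω = (288 × 2905) / 2.0 × 10⁻³ = 418.3 kN.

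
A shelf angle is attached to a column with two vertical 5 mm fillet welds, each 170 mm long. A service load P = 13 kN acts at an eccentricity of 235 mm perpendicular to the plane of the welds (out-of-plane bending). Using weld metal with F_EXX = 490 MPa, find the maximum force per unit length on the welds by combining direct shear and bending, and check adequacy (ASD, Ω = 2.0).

f_max ≈ 319 N/mm; adequate

L_w = 2 × 170 = 340 mm; section modulus (unit throat) S = 2 × L²/6 = 9633 mm².
Direct shear f_v = P/L_w = 13×10³/340 = 38.24 N/mm.
Moment M = P × e = 13×10³ × 235 = 3055000 N·mm; bending f_b = M/S = 317.1 N/mm.
f_max = √(f_v² + f_b²) = √(38.24² + 317.1²) = 319.4 N/mm.
r_n/Ω = (1/2.0) × 0.6 × 490 × (0.707 × 5) = 519.6 N/mm → adequate.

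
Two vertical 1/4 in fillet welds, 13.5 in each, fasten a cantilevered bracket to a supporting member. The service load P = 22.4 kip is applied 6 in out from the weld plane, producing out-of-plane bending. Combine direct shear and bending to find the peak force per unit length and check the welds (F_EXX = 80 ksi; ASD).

f_max ≈ 2.36 kip/in; adequate

L_w = 2 × 13.5 = 27 in; section modulus (unit throat) S = 2 × L²/6 = 60.75 in².
Direct shear f_v = P/L_w = 22.4/27 = 0.8296 kip/in.
Moment M = P × e = 22.4 × 6 = 134.4 kip·in; bending f_b = M/S = 2.212 kip/in.
f_max = √(f_v² + f_b²) = √(0.8296² + 2.212²) = 2.363 kip/in.
r_n/Ω = (1/2.0) × 0.6 × 80 × (0.707 × 0.25) = 4.242 kip/in → adequate.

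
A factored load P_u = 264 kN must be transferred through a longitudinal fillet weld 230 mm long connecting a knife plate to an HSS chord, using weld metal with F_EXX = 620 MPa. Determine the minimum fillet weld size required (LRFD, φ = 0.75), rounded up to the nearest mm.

w = 6 mm

Total weld length L = 230 mm.
Required throat t_e = P_u / (φ × 0.6 F_EXX × L) = 264 / (0.75 × 0.6 × 620 × 230 × 10⁻³) = 4.114 mm.
Required leg w = t_e / 0.707 = 5.819 mm → use 6 mm.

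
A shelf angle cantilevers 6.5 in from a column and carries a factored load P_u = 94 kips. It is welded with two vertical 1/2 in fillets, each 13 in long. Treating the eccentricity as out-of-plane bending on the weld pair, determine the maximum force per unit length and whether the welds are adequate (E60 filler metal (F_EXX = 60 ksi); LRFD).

L_w = 2 × 13 = 26 in; section modulus (unit throat) S = 2 × L²/6 = 56.33 in².
Direct shear f_v = P/L_w = 94/26 = 3.615 kip/in.
Moment M = P × e = 94 × 6.5 = 611 kip·in; bending f_b = M/S = 10.85 kip/in.
f_max = √(f_v² + f_b²) = √(3.615² + 10.85²) = 11.43 kip/in.
φr_n = 0.75 × 0.6 × 60 × (0.707 × 0.5) = 9.544 kip/in → NOT adequate.

f_max ≈ 11.4 kip/in; NOT adequate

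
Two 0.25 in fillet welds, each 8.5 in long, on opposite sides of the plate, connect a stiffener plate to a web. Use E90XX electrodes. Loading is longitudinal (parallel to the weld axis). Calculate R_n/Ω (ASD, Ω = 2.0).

R_n/Ω ≈ 81.1 kip

E90XX → F_EXX = 90 ksi.
Effective throat t_e = 0.707 × 0.25 = 0.1767 in.
Total length L = 17 in; A_we = 0.1767 × 17 = 3.005 in².
F_nw = 0.6 F_EXX = 0.6 × 90 = 54 ksi.
R_n = 54 × 3.005 = 162.3 kip; R_n/Ω = 162.3/2.0 = 81.13 kip.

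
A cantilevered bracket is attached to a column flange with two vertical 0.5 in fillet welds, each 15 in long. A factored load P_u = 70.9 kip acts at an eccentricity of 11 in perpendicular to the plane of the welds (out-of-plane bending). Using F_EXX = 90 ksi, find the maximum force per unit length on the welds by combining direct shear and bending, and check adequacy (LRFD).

f_max ≈ 10.7 kip/in; adequate

L_w = 2 × 15 = 30 in; section modulus (unit throat) S = 2 × L²/6 = 75 in².
Direct shear f_v = P/L_w = 70.9/30 = 2.363 kip/in.
Moment M = P × e = 70.9 × 11 = 779.9 kip·in; bending f_b = M/S = 10.4 kip/in.
f_max = √(f_v² + f_b²) = √(2.363² + 10.4²) = 10.66 kip/in.
φr_n = 0.75 × 0.6 × 90 × (0.707 × 0.5) = 14.32 kip/in → adequate.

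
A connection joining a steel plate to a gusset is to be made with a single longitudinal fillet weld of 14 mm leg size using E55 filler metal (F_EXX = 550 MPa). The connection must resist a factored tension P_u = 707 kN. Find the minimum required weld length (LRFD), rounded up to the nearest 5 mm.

Throat t_e = 0.707 × 14 = 9.898 mm.
φr_n = 0.75 × 0.6 × 550 × 9.898 × 10⁻³ = 2.45 kN/mm.
L_req = P_u / φr_n = 707 / 2.45 = 288.6 mm total.
Round up → use L = 290 mm.

L = 290 mm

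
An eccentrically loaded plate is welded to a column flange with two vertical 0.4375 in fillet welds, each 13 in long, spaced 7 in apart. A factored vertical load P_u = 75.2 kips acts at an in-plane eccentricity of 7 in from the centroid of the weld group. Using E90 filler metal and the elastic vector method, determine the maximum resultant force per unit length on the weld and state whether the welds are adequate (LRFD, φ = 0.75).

f_max ≈ 7.49 kip/in; adequate

E90XX → F_EXX = 90 ksi.
Total weld length L_w = 26 in. Treat welds as unit-width lines.
Polar moment about centroid: J = 2[d³/12 + d(b/2)²] = 2[13³/12 + 13×3.5²] = 684.7 in³.
Direct shear f_v = P/L_w = 75.2 / 26 = 2.892 kip/in (vertical).
Torsion M = P·e = 75.2 × 7 = 526.4 kip·in.
Critical point at (x, y) = (3.5, 6.5) from centroid. f_tx = M·y/J = 4.997 kip/in; f_ty = M·x/J = 2.691 kip/in.
Resultant f_max = √[f_tx² + (f_v + f_ty)²] = √[4.997² + (2.892 + 2.691)²] = 7.493 kip/in.
Capacity per unit length: φr_n = 0.75 × 0.6 × 90 × (0.707 × 0.4375) = 12.53 kip/in.
7.493 ≤ 12.53 → adequate.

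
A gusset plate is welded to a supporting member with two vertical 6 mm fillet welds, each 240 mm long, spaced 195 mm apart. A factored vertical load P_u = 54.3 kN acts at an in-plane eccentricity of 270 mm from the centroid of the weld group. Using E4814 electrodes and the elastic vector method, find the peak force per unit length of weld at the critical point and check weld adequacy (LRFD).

f_max ≈ 411 N/mm; adequate

E48XX → F_EXX = 480 MPa.
Total weld length L_w = 480 mm. Treat welds as unit-width lines.
Polar moment about centroid: J = 2[d³/12 + d(b/2)²] = 2[240³/12 + 240×97.5²] = 6867000 mm³.
Direct shear f_v = P/L_w = 54.3×10³ / 480 = 113.1 N/mm (vertical).
Torsion M = P·e = 54.3×10³ × 270 = 14661000 N·mm.
Critical point at (x, y) = (97.5, 120) from centroid. f_tx = M·y/J = 256.2 N/mm; f_ty = M·x/J = 208.2 N/mm.
Resultant f_max = √[f_tx² + (f_v + f_ty)²] = √[256.2² + (113.1 + 208.2)²] = 410.9 N/mm.
Capacity per unit length: φr_n = 0.75 × 0.6 × 480 × (0.707 × 6) = 916.3 N/mm.
410.9 ≤ 916.3 → adequate.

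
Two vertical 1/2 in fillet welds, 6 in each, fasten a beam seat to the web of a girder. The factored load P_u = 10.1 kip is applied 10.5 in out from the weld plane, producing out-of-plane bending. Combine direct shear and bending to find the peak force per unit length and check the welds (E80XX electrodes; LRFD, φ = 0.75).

f_max ≈ 8.88 kip/in; adequate

E80XX → F_EXX = 80 ksi.
L_w = 2 × 6 = 12 in; section modulus (unit throat) S = 2 × L²/6 = 12 in².
Direct shear f_v = P/L_w = 10.1/12 = 0.8417 kip/in.
Moment M = P × e = 10.1 × 10.5 = 106.05 kip·in; bending f_b = M/S = 8.838 kip/in.
f_max = √(f_v² + f_b²) = √(0.8417² + 8.838²) = 8.877 kip/in.
φr_n = 0.75 × 0.6 × 80 × (0.707 × 0.5) = 12.73 kip/in → adequate.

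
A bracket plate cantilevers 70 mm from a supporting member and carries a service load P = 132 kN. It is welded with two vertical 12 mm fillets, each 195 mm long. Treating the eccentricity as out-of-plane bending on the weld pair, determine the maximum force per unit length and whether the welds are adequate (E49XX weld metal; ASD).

E49XX → F_EXX = 490 MPa.
L_w = 2 × 195 = 390 mm; section modulus (unit throat) S = 2 × L²/6 = 12680 mm².
Direct shear f_v = P/L_w = 132×10³/390 = 338.5 N/mm.
Moment M = P × e = 132×10³ × 70 = 9240000 N·mm; bending f_b = M/S = 729 N/mm.
f_max = √(f_v² + f_b²) = √(338.5² + 729²) = 803.7 N/mm.
r_n/Ω = (1/2.0) × 0.6 × 490 × (0.707 × 12) = 1247 N/mm → adequate.

f_max ≈ 804 N/mm; adequate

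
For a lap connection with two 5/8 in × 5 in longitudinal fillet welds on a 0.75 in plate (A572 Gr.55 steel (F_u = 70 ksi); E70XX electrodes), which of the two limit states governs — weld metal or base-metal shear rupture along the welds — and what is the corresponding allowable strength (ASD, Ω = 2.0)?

E70XX → F_EXX = 70 ksi.
t_e = 0.707 × 0.625 = 0.4419 in; L = 10 in.
Weld metal: R_n/Ω = (1/2.0) × 0.6 × 70 × 0.4419 × 10 = 92.79 kips.
Base metal (shear rupture): R_n/Ω = (1/2.0) × 0.6 × 70 × 0.75 × 10 = 157.5 kips.
Governing: weld metal.

R_n/Ω ≈ 92.8 kips (weld metal governs)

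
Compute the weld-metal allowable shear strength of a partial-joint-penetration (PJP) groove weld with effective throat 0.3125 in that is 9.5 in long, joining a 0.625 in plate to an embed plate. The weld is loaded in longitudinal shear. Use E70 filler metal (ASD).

E70XX → F_EXX = 70 ksi.
Effective throat (given) t_e = 0.3125 in.
A_we = 0.3125 × 9.5 = 2.969 in².
F_nw = 0.6 F_EXX = 42 ksi.
R_n/Ω = (42 × 2.969) / 2.0 = 62.34 kips.

R_n/Ω ≈ 62.3 kips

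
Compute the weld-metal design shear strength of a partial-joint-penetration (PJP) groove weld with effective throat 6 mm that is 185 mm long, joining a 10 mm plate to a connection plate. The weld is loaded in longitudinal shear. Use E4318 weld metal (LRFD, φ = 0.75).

E43XX → F_EXX = 430 MPa.
Effective throat (given) t_e = 6 mm.
A_we = 6 × 185 = 1110 mm².
F_nw = 0.6 F_EXX = 258 MPa.
φR_n = 0.75 × 258 × 1110 × 10⁻³ = 214.8 kN.

φR_n ≈ 215 kN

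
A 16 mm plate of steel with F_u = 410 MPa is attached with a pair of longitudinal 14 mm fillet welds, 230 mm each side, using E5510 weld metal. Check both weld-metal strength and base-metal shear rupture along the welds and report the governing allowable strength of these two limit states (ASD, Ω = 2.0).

E55XX → F_EXX = 550 MPa.
t_e = 0.707 × 14 = 9.898 mm; L = 460 mm.
Weld metal: R_n/Ω = (1/2.0) × 0.6 × 550 × 9.898 × 460 × 10⁻³ = 751.3 kN.
Base metal (shear rupture): R_n/Ω = (1/2.0) × 0.6 × 410 × 16 × 460 × 10⁻³ = 905.3 kN.
Governing: weld metal.

R_n/Ω ≈ 751 kN (weld metal governs)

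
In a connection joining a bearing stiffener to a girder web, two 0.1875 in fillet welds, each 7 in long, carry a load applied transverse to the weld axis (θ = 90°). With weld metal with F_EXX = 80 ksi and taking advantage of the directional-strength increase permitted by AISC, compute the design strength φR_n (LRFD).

t_e = 0.707 × 0.1875 = 0.1326 in; A_we = 0.1326 × 14 = 1.856 in².
Directional factor: 1.0 + 0.5 sin^1.5(90°) = 1.5.
F_nw = 0.6 × 80 × 1.5 = 72 ksi.
φR_n = 0.75 × 72 × 1.856 = 100.2 kips.

φR_n ≈ 100 kips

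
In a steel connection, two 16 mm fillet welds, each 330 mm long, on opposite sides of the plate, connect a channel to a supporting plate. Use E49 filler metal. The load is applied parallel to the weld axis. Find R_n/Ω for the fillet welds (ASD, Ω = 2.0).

R_n/Ω ≈ 1100 kN

E49XX → F_EXX = 490 MPa.
Effective throat t_e = 0.707 × 16 = 11.31 mm.
Total length L = 660 mm; A_we = 11.31 × 660 = 7466 mm².
F_nw = 0.6 F_EXX = 0.6 × 490 = 294 MPa.
R_n = 294 × 7466 × 10⁻³ = 2195 kN; R_n/Ω = 2195/2.0 = 1097 kN.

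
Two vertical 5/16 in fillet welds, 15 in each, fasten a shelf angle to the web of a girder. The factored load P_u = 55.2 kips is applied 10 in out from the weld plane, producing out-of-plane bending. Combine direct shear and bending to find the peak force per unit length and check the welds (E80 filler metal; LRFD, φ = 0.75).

f_max ≈ 7.59 kip/in; adequate

E80XX → F_EXX = 80 ksi.
L_w = 2 × 15 = 30 in; section modulus (unit throat) S = 2 × L²/6 = 75 in².
Direct shear f_v = P/L_w = 55.2/30 = 1.84 kip/in.
Moment M = P × e = 55.2 × 10 = 552 kip·in; bending f_b = M/S = 7.36 kip/in.
f_max = √(f_v² + f_b²) = √(1.84² + 7.36²) = 7.587 kip/in.
φr_n = 0.75 × 0.6 × 80 × (0.707 × 0.3125) = 7.954 kip/in → adequate.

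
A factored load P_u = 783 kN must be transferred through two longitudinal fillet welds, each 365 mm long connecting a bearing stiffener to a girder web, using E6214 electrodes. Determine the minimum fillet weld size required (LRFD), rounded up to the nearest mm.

E62XX → F_EXX = 620 MPa.
Total weld length L = 730 mm.
Required throat t_e = P_u / (φ × 0.6 F_EXX × L) = 783 / (0.75 × 0.6 × 620 × 730 × 10⁻³) = 3.844 mm.
Required leg w = t_e / 0.707 = 5.438 mm → use 6 mm.

w = 6 mm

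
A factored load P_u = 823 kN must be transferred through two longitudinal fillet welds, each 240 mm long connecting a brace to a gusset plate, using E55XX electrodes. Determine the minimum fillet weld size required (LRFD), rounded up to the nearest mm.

E55XX → F_EXX = 550 MPa.
Total weld length L = 480 mm.
Required throat t_e = P_u / (φ × 0.6 F_EXX × L) = 823 / (0.75 × 0.6 × 550 × 480 × 10⁻³) = 6.928 mm.
Required leg w = t_e / 0.707 = 9.799 mm → use 10 mm.

w = 10 mm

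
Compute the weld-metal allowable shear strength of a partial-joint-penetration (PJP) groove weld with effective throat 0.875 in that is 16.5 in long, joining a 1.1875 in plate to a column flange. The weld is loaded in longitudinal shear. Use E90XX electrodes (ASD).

R_n/Ω ≈ 390 kip

E90XX → F_EXX = 90 ksi.
Effective throat (given) t_e = 0.875 in.
A_we = 0.875 × 16.5 = 14.44 in².
F_nw = 0.6 F_EXX = 54 ksi.
R_n/Ω = (54 × 14.44) / 2.0 = 389.8 kip.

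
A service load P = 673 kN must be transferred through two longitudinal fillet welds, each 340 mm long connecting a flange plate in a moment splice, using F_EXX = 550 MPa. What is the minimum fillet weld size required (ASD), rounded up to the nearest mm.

w = 9 mm

Total weld length L = 680 mm.
Required throat t_e = P × Ω / (0.6 F_EXX × L) = 673 × 2.0 / (0.6 × 550 × 680 × 10⁻³) = 5.998 mm.
Required leg w = t_e / 0.707 = 8.484 mm → use 9 mm.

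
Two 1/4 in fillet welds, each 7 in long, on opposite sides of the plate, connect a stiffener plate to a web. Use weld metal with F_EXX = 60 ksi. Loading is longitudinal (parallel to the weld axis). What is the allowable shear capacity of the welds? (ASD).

R_n/Ω ≈ 44.5 kips

Effective throat t_e = 0.707 × 0.25 = 0.1767 in.
Total length L = 14 in; A_we = 0.1767 × 14 = 2.474 in².
F_nw = 0.6 F_EXX = 0.6 × 60 = 36 ksi.
R_n = 36 × 2.474 = 89.08 kips; R_n/Ω = 89.08/2.0 = 44.54 kips.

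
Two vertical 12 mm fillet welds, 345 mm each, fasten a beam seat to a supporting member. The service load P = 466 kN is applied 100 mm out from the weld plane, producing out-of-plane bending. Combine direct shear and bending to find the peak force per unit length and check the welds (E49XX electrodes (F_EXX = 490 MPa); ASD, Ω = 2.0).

L_w = 2 × 345 = 690 mm; section modulus (unit throat) S = 2 × L²/6 = 39680 mm².
Direct shear f_v = P/L_w = 466×10³/690 = 675.4 N/mm.
Moment M = P × e = 466×10³ × 100 = 46600000 N·mm; bending f_b = M/S = 1175 N/mm.
f_max = √(f_v² + f_b²) = √(675.4² + 1175²) = 1355 N/mm.
r_n/Ω = (1/2.0) × 0.6 × 490 × (0.707 × 12) = 1247 N/mm → NOT adequate.

f_max ≈ 1350 N/mm; NOT adequate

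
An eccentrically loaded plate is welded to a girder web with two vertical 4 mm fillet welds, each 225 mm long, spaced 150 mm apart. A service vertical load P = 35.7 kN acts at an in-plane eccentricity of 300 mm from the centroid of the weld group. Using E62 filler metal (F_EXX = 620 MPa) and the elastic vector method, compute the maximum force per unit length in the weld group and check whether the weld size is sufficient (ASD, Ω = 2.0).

Total weld length L_w = 450 mm. Treat welds as unit-width lines.
Polar moment about centroid: J = 2[d³/12 + d(b/2)²] = 2[225³/12 + 225×75²] = 4430000 mm³.
Direct shear f_v = P/L_w = 35.7×10³ / 450 = 79.33 N/mm (vertical).
Torsion M = P·e = 35.7×10³ × 300 = 10710000 N·mm.
Critical point at (x, y) = (75, 112.5) from centroid. f_tx = M·y/J = 272 N/mm; f_ty = M·x/J = 181.3 N/mm.
Resultant f_max = √[f_tx² + (f_v + f_ty)²] = √[272² + (79.33 + 181.3)²] = 376.7 N/mm.
Capacity per unit length: r_n/Ω = (1/2.0) × 0.6 × 620 × (0.707 × 4) = 526 N/mm.
376.7 ≤ 526 → adequate.

f_max ≈ 377 N/mm; adequate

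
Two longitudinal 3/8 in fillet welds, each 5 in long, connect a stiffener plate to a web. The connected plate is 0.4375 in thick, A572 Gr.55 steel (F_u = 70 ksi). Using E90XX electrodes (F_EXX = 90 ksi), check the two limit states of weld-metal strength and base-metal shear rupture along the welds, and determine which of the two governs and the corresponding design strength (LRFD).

t_e = 0.707 × 0.375 = 0.2651 in; L = 10 in.
Weld metal: φR_n = 0.75 × 0.6 × 90 × 0.2651 × 10 = 107.4 kips.
Base metal (shear rupture): φR_n = 0.75 × 0.6 × 70 × 0.4375 × 10 = 137.8 kips.
Governing: weld metal.

φR_n ≈ 107 kips (weld metal governs)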